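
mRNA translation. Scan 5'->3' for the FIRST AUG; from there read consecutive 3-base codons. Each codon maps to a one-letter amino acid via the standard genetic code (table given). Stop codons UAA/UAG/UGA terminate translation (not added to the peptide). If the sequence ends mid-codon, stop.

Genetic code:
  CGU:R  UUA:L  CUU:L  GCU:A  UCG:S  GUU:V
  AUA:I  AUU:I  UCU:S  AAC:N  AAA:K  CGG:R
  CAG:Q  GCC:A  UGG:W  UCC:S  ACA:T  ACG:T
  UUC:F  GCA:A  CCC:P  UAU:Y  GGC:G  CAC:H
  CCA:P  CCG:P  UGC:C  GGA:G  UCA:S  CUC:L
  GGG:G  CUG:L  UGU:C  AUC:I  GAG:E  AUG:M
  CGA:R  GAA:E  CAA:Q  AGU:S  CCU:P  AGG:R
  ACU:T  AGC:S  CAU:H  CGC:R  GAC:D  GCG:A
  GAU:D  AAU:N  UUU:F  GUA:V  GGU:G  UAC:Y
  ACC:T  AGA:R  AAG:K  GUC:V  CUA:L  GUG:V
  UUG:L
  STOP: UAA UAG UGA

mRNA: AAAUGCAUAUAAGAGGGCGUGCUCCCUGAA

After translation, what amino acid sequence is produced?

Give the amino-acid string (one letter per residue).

Answer: MHIRGRAP

Derivation:
start AUG at pos 2
pos 2: AUG -> M; peptide=M
pos 5: CAU -> H; peptide=MH
pos 8: AUA -> I; peptide=MHI
pos 11: AGA -> R; peptide=MHIR
pos 14: GGG -> G; peptide=MHIRG
pos 17: CGU -> R; peptide=MHIRGR
pos 20: GCU -> A; peptide=MHIRGRA
pos 23: CCC -> P; peptide=MHIRGRAP
pos 26: UGA -> STOP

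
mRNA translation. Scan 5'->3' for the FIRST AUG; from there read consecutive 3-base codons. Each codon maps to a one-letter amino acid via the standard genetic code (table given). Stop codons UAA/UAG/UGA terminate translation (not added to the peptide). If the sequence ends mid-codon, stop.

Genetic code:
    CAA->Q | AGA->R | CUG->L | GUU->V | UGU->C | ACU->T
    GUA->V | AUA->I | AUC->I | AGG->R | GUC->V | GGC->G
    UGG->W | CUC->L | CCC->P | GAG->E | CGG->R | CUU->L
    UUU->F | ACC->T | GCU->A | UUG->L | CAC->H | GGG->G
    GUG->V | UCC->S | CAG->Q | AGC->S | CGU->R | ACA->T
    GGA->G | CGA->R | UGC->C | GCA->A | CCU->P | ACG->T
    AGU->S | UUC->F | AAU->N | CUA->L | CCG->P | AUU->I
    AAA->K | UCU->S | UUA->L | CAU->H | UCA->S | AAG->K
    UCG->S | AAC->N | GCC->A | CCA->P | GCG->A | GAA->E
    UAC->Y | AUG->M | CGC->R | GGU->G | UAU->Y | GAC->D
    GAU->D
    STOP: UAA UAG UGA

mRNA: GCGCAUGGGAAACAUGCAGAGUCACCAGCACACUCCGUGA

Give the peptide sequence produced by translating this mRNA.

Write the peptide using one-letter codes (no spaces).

Answer: MGNMQSHQHTP

Derivation:
start AUG at pos 4
pos 4: AUG -> M; peptide=M
pos 7: GGA -> G; peptide=MG
pos 10: AAC -> N; peptide=MGN
pos 13: AUG -> M; peptide=MGNM
pos 16: CAG -> Q; peptide=MGNMQ
pos 19: AGU -> S; peptide=MGNMQS
pos 22: CAC -> H; peptide=MGNMQSH
pos 25: CAG -> Q; peptide=MGNMQSHQ
pos 28: CAC -> H; peptide=MGNMQSHQH
pos 31: ACU -> T; peptide=MGNMQSHQHT
pos 34: CCG -> P; peptide=MGNMQSHQHTP
pos 37: UGA -> STOP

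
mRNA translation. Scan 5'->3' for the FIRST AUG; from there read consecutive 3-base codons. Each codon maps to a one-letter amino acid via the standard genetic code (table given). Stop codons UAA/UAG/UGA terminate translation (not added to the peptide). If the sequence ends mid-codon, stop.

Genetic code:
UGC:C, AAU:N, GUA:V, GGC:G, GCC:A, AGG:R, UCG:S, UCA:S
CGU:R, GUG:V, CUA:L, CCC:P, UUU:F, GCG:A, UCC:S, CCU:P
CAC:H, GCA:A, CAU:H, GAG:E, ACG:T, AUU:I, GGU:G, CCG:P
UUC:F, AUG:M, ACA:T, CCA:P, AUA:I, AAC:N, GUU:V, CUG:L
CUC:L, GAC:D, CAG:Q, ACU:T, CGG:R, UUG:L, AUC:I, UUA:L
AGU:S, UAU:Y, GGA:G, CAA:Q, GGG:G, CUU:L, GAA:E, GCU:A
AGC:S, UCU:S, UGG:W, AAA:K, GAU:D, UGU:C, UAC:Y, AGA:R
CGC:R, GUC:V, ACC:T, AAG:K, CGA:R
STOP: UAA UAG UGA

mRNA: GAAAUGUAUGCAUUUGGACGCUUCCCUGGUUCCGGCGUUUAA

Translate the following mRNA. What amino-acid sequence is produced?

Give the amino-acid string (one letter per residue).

Answer: MYAFGRFPGSGV

Derivation:
start AUG at pos 3
pos 3: AUG -> M; peptide=M
pos 6: UAU -> Y; peptide=MY
pos 9: GCA -> A; peptide=MYA
pos 12: UUU -> F; peptide=MYAF
pos 15: GGA -> G; peptide=MYAFG
pos 18: CGC -> R; peptide=MYAFGR
pos 21: UUC -> F; peptide=MYAFGRF
pos 24: CCU -> P; peptide=MYAFGRFP
pos 27: GGU -> G; peptide=MYAFGRFPG
pos 30: UCC -> S; peptide=MYAFGRFPGS
pos 33: GGC -> G; peptide=MYAFGRFPGSG
pos 36: GUU -> V; peptide=MYAFGRFPGSGV
pos 39: UAA -> STOP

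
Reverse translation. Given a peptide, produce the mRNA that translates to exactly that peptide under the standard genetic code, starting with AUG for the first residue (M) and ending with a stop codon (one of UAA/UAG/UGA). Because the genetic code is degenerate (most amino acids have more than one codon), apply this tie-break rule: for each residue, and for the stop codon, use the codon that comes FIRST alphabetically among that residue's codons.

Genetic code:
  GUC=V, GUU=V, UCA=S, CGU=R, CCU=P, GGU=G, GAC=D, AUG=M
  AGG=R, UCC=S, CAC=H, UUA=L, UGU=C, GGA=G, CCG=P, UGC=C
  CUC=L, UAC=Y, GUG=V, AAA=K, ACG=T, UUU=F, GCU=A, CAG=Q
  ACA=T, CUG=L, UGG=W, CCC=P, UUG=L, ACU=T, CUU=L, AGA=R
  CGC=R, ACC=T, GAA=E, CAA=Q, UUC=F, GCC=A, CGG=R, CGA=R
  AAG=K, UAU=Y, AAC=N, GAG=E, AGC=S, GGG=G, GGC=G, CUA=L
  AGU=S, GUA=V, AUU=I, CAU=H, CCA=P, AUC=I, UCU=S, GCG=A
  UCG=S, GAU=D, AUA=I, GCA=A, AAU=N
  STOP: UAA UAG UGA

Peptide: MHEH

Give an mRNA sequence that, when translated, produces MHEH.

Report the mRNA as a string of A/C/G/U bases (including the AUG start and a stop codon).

residue 1: M -> AUG (start codon)
residue 2: H codons sorted = CAC,CAU -> pick first = CAC
residue 3: E codons sorted = GAA,GAG -> pick first = GAA
residue 4: H codons sorted = CAC,CAU -> pick first = CAC
terminator: stop codons sorted = UAA,UAG,UGA -> pick first = UAA

Answer: mRNA: AUGCACGAACACUAA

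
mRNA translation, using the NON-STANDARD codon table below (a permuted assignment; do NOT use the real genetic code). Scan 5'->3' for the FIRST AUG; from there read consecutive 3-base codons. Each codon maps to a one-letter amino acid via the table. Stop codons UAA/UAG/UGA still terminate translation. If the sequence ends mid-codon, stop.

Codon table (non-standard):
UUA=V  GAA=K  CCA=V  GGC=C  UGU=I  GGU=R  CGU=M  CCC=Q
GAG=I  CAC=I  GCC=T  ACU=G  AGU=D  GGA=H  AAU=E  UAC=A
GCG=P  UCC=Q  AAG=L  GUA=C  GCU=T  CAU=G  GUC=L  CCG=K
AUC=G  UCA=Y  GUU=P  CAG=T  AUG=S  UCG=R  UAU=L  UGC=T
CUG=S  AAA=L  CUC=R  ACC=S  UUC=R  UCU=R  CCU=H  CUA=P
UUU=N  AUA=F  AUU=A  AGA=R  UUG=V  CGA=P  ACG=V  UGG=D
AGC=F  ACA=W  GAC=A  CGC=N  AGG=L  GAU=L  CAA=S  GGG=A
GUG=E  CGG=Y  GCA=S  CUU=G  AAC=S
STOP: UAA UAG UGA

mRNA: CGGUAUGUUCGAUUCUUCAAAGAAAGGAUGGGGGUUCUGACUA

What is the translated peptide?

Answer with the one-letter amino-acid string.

start AUG at pos 4
pos 4: AUG -> S; peptide=S
pos 7: UUC -> R; peptide=SR
pos 10: GAU -> L; peptide=SRL
pos 13: UCU -> R; peptide=SRLR
pos 16: UCA -> Y; peptide=SRLRY
pos 19: AAG -> L; peptide=SRLRYL
pos 22: AAA -> L; peptide=SRLRYLL
pos 25: GGA -> H; peptide=SRLRYLLH
pos 28: UGG -> D; peptide=SRLRYLLHD
pos 31: GGG -> A; peptide=SRLRYLLHDA
pos 34: UUC -> R; peptide=SRLRYLLHDAR
pos 37: UGA -> STOP

Answer: SRLRYLLHDAR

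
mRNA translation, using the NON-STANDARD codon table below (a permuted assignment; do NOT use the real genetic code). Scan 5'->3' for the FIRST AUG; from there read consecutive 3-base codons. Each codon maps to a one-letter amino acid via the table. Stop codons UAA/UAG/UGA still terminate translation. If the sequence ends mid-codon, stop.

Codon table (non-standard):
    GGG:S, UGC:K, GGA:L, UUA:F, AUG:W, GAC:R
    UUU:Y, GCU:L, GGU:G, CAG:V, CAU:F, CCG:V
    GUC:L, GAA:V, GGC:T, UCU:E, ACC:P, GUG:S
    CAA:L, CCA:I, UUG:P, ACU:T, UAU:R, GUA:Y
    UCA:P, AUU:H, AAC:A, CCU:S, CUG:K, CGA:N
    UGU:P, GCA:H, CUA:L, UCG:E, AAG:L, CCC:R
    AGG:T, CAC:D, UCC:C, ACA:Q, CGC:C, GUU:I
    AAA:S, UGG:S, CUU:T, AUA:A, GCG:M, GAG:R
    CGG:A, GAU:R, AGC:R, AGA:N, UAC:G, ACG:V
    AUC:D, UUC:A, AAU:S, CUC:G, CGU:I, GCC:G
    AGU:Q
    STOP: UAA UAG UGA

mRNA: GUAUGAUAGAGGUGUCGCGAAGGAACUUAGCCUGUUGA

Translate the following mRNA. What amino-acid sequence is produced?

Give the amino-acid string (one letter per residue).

Answer: WARSENTAFGP

Derivation:
start AUG at pos 2
pos 2: AUG -> W; peptide=W
pos 5: AUA -> A; peptide=WA
pos 8: GAG -> R; peptide=WAR
pos 11: GUG -> S; peptide=WARS
pos 14: UCG -> E; peptide=WARSE
pos 17: CGA -> N; peptide=WARSEN
pos 20: AGG -> T; peptide=WARSENT
pos 23: AAC -> A; peptide=WARSENTA
pos 26: UUA -> F; peptide=WARSENTAF
pos 29: GCC -> G; peptide=WARSENTAFG
pos 32: UGU -> P; peptide=WARSENTAFGP
pos 35: UGA -> STOP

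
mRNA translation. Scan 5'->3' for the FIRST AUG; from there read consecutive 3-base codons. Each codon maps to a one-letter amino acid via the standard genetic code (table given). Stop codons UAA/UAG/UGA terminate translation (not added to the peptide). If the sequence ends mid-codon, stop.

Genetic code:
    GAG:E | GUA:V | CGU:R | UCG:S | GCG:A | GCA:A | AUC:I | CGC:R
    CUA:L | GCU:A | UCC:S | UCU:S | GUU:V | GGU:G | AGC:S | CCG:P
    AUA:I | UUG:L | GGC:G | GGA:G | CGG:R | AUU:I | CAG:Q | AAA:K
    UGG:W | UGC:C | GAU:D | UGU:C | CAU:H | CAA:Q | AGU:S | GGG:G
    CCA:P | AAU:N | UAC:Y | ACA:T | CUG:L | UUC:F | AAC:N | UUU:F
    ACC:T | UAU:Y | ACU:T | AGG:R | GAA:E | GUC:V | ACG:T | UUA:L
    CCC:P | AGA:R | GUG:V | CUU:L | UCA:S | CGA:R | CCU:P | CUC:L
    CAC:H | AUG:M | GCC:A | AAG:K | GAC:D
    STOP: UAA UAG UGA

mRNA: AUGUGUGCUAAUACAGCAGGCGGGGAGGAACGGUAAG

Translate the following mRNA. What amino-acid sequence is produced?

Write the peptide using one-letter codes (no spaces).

start AUG at pos 0
pos 0: AUG -> M; peptide=M
pos 3: UGU -> C; peptide=MC
pos 6: GCU -> A; peptide=MCA
pos 9: AAU -> N; peptide=MCAN
pos 12: ACA -> T; peptide=MCANT
pos 15: GCA -> A; peptide=MCANTA
pos 18: GGC -> G; peptide=MCANTAG
pos 21: GGG -> G; peptide=MCANTAGG
pos 24: GAG -> E; peptide=MCANTAGGE
pos 27: GAA -> E; peptide=MCANTAGGEE
pos 30: CGG -> R; peptide=MCANTAGGEER
pos 33: UAA -> STOP

Answer: MCANTAGGEER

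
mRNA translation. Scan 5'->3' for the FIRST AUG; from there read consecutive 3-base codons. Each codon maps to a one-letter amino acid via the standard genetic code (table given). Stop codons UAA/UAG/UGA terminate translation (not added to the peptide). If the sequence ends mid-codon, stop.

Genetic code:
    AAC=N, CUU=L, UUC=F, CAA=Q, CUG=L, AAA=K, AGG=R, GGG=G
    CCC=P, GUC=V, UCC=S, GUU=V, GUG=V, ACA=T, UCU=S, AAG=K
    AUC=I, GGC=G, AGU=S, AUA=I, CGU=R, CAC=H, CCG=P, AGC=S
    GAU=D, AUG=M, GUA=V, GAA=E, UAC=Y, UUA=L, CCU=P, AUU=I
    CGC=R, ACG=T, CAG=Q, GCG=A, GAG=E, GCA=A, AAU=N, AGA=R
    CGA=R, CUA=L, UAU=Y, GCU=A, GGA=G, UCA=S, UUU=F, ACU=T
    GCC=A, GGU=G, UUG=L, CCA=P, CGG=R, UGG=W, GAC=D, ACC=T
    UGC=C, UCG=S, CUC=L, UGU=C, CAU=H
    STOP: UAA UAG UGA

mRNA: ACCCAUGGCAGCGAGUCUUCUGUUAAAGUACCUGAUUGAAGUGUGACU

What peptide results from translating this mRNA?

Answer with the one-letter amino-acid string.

Answer: MAASLLLKYLIEV

Derivation:
start AUG at pos 4
pos 4: AUG -> M; peptide=M
pos 7: GCA -> A; peptide=MA
pos 10: GCG -> A; peptide=MAA
pos 13: AGU -> S; peptide=MAAS
pos 16: CUU -> L; peptide=MAASL
pos 19: CUG -> L; peptide=MAASLL
pos 22: UUA -> L; peptide=MAASLLL
pos 25: AAG -> K; peptide=MAASLLLK
pos 28: UAC -> Y; peptide=MAASLLLKY
pos 31: CUG -> L; peptide=MAASLLLKYL
pos 34: AUU -> I; peptide=MAASLLLKYLI
pos 37: GAA -> E; peptide=MAASLLLKYLIE
pos 40: GUG -> V; peptide=MAASLLLKYLIEV
pos 43: UGA -> STOP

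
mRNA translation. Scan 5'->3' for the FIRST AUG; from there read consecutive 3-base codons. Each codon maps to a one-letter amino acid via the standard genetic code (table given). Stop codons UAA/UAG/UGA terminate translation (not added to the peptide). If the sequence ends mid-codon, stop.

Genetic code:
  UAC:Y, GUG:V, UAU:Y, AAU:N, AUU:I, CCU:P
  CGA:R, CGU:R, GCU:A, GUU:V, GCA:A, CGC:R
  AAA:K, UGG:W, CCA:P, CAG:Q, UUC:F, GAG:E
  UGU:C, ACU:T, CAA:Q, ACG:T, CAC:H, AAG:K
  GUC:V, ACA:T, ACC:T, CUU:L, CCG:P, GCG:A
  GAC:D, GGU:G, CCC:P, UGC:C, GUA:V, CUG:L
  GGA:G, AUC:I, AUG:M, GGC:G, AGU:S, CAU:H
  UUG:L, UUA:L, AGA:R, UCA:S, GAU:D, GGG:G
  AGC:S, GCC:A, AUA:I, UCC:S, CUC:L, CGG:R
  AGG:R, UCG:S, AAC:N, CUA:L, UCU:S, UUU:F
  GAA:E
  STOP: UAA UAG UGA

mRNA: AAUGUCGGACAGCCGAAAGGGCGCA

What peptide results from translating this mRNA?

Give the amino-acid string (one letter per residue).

Answer: MSDSRKGA

Derivation:
start AUG at pos 1
pos 1: AUG -> M; peptide=M
pos 4: UCG -> S; peptide=MS
pos 7: GAC -> D; peptide=MSD
pos 10: AGC -> S; peptide=MSDS
pos 13: CGA -> R; peptide=MSDSR
pos 16: AAG -> K; peptide=MSDSRK
pos 19: GGC -> G; peptide=MSDSRKG
pos 22: GCA -> A; peptide=MSDSRKGA
pos 25: only 0 nt remain (<3), stop (end of mRNA)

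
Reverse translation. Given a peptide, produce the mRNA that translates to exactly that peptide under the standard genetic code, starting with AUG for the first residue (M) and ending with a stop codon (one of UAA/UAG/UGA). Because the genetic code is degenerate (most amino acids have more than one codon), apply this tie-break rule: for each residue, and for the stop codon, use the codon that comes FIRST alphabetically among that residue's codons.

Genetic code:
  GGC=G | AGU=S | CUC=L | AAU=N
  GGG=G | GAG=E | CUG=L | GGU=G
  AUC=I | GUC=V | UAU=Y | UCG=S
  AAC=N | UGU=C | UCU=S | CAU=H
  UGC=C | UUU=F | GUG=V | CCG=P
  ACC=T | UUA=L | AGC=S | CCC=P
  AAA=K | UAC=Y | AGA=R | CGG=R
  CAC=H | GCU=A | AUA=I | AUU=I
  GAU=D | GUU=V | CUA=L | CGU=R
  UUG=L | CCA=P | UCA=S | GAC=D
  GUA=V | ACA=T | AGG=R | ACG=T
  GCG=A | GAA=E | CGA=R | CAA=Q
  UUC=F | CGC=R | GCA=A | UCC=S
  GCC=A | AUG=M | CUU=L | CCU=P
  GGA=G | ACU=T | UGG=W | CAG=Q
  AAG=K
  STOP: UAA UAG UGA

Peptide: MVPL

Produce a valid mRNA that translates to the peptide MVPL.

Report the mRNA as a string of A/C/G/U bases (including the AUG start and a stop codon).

Answer: mRNA: AUGGUACCACUAUAA

Derivation:
residue 1: M -> AUG (start codon)
residue 2: V codons sorted = GUA,GUC,GUG,GUU -> pick first = GUA
residue 3: P codons sorted = CCA,CCC,CCG,CCU -> pick first = CCA
residue 4: L codons sorted = CUA,CUC,CUG,CUU,UUA,UUG -> pick first = CUA
terminator: stop codons sorted = UAA,UAG,UGA -> pick first = UAA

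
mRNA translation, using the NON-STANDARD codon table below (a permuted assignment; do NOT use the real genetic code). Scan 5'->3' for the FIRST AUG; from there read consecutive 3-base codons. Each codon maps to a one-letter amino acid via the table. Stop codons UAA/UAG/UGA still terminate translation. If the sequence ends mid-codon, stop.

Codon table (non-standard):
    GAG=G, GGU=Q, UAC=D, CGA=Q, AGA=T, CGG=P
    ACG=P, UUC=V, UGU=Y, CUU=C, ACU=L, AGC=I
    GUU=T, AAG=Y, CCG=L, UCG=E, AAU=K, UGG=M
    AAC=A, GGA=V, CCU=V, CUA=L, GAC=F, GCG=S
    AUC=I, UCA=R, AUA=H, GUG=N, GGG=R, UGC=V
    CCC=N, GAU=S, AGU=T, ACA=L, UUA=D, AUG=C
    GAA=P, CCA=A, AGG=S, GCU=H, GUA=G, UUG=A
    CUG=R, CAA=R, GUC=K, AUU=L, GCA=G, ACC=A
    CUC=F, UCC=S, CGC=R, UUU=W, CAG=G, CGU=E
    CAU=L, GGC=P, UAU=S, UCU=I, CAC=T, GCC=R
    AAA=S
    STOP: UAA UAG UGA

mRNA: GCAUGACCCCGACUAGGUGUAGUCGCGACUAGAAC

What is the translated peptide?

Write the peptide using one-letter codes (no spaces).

start AUG at pos 2
pos 2: AUG -> C; peptide=C
pos 5: ACC -> A; peptide=CA
pos 8: CCG -> L; peptide=CAL
pos 11: ACU -> L; peptide=CALL
pos 14: AGG -> S; peptide=CALLS
pos 17: UGU -> Y; peptide=CALLSY
pos 20: AGU -> T; peptide=CALLSYT
pos 23: CGC -> R; peptide=CALLSYTR
pos 26: GAC -> F; peptide=CALLSYTRF
pos 29: UAG -> STOP

Answer: CALLSYTRF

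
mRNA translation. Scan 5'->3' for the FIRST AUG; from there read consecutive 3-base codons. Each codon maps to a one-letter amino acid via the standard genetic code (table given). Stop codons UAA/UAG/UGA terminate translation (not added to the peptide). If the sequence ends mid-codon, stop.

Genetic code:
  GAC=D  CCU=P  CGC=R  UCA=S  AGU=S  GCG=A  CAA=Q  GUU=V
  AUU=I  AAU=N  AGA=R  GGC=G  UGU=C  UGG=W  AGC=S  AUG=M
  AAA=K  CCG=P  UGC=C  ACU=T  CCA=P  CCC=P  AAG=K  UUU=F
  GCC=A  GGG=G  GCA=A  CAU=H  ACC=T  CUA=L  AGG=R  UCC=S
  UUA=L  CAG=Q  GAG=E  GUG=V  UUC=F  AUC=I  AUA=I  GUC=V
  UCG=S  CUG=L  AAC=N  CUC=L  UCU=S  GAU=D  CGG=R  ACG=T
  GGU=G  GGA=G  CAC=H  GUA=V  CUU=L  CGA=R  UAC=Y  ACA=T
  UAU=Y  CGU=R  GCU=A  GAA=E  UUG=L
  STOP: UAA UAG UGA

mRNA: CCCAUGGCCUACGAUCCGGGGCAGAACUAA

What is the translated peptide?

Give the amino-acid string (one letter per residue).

Answer: MAYDPGQN

Derivation:
start AUG at pos 3
pos 3: AUG -> M; peptide=M
pos 6: GCC -> A; peptide=MA
pos 9: UAC -> Y; peptide=MAY
pos 12: GAU -> D; peptide=MAYD
pos 15: CCG -> P; peptide=MAYDP
pos 18: GGG -> G; peptide=MAYDPG
pos 21: CAG -> Q; peptide=MAYDPGQ
pos 24: AAC -> N; peptide=MAYDPGQN
pos 27: UAA -> STOP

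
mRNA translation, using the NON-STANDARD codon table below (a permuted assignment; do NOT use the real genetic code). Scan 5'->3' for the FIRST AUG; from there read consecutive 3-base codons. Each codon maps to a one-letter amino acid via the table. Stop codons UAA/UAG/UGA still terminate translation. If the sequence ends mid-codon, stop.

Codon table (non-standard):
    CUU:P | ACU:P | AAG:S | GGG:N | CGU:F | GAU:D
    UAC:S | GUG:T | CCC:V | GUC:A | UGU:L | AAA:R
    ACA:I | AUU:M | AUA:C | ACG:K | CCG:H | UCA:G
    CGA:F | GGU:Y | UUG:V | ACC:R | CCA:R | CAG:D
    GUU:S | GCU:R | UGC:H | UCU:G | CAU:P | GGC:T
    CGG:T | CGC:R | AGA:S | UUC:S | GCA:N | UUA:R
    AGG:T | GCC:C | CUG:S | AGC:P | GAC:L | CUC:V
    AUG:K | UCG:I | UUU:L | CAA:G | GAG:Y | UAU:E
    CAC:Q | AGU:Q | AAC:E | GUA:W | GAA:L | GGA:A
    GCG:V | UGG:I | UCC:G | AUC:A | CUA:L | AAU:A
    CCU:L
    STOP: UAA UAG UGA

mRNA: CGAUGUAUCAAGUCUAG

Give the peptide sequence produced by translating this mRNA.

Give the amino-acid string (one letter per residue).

start AUG at pos 2
pos 2: AUG -> K; peptide=K
pos 5: UAU -> E; peptide=KE
pos 8: CAA -> G; peptide=KEG
pos 11: GUC -> A; peptide=KEGA
pos 14: UAG -> STOP

Answer: KEGA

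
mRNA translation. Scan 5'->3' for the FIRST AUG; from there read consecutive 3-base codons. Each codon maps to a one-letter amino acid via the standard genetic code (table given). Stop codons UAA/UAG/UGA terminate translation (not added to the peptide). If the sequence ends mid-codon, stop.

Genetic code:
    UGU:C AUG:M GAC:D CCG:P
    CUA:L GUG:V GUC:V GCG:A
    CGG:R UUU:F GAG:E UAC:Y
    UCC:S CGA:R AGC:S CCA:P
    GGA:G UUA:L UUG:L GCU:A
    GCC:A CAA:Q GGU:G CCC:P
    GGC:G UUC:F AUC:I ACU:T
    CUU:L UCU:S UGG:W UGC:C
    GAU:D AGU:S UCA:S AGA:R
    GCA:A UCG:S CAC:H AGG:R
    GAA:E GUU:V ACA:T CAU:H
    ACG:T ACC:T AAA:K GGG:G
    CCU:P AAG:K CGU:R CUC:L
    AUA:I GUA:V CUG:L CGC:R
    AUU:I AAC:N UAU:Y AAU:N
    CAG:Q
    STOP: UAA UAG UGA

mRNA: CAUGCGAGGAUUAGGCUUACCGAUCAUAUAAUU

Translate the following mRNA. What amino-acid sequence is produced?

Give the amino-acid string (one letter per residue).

start AUG at pos 1
pos 1: AUG -> M; peptide=M
pos 4: CGA -> R; peptide=MR
pos 7: GGA -> G; peptide=MRG
pos 10: UUA -> L; peptide=MRGL
pos 13: GGC -> G; peptide=MRGLG
pos 16: UUA -> L; peptide=MRGLGL
pos 19: CCG -> P; peptide=MRGLGLP
pos 22: AUC -> I; peptide=MRGLGLPI
pos 25: AUA -> I; peptide=MRGLGLPII
pos 28: UAA -> STOP

Answer: MRGLGLPII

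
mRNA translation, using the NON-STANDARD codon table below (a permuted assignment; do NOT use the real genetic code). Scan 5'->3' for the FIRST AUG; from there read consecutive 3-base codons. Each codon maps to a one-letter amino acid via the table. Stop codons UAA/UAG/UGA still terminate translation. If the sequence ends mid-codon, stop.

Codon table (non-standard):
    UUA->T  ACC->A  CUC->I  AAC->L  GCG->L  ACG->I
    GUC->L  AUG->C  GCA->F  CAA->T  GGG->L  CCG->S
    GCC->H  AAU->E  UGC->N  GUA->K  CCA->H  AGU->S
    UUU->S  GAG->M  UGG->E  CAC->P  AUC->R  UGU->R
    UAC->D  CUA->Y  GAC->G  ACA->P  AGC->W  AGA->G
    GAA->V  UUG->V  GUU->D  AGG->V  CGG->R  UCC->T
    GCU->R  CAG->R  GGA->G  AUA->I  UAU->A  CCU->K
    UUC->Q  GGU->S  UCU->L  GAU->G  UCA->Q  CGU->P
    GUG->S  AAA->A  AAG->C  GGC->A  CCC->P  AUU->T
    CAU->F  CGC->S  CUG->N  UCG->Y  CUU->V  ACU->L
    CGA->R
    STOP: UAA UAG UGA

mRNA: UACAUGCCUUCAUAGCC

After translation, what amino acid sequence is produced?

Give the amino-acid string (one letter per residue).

Answer: CKQ

Derivation:
start AUG at pos 3
pos 3: AUG -> C; peptide=C
pos 6: CCU -> K; peptide=CK
pos 9: UCA -> Q; peptide=CKQ
pos 12: UAG -> STOP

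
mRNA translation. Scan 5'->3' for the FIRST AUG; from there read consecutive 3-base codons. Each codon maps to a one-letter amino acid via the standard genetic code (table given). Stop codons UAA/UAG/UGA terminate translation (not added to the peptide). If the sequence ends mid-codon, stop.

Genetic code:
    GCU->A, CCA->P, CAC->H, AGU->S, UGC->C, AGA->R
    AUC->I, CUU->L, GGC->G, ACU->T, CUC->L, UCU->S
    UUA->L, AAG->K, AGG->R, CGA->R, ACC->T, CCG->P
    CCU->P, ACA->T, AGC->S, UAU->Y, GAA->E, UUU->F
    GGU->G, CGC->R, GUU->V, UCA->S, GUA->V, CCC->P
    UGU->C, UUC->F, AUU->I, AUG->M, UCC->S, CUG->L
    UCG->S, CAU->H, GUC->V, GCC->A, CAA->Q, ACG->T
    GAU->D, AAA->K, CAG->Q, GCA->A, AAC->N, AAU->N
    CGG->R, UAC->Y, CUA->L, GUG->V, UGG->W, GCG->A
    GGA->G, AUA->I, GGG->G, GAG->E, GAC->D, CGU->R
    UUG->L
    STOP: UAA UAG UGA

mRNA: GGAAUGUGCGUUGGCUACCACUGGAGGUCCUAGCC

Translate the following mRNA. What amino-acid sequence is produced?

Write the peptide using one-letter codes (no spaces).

Answer: MCVGYHWRS

Derivation:
start AUG at pos 3
pos 3: AUG -> M; peptide=M
pos 6: UGC -> C; peptide=MC
pos 9: GUU -> V; peptide=MCV
pos 12: GGC -> G; peptide=MCVG
pos 15: UAC -> Y; peptide=MCVGY
pos 18: CAC -> H; peptide=MCVGYH
pos 21: UGG -> W; peptide=MCVGYHW
pos 24: AGG -> R; peptide=MCVGYHWR
pos 27: UCC -> S; peptide=MCVGYHWRS
pos 30: UAG -> STOP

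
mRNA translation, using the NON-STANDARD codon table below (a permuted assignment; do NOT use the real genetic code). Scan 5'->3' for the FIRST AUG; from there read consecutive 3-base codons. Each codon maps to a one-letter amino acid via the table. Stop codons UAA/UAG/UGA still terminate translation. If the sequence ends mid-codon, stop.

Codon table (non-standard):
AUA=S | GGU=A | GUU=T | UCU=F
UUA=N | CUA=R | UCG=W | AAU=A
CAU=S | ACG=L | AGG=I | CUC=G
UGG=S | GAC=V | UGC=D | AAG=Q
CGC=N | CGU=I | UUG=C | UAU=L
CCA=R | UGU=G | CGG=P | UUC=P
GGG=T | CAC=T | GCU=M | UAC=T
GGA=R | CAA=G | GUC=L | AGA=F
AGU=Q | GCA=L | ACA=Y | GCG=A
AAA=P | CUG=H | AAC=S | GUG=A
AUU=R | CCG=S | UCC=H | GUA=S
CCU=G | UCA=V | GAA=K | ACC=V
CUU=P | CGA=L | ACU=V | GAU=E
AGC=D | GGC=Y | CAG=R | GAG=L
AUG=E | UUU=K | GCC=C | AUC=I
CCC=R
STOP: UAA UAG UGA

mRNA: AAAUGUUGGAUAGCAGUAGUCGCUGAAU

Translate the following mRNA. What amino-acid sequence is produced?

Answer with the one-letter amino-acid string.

start AUG at pos 2
pos 2: AUG -> E; peptide=E
pos 5: UUG -> C; peptide=EC
pos 8: GAU -> E; peptide=ECE
pos 11: AGC -> D; peptide=ECED
pos 14: AGU -> Q; peptide=ECEDQ
pos 17: AGU -> Q; peptide=ECEDQQ
pos 20: CGC -> N; peptide=ECEDQQN
pos 23: UGA -> STOP

Answer: ECEDQQN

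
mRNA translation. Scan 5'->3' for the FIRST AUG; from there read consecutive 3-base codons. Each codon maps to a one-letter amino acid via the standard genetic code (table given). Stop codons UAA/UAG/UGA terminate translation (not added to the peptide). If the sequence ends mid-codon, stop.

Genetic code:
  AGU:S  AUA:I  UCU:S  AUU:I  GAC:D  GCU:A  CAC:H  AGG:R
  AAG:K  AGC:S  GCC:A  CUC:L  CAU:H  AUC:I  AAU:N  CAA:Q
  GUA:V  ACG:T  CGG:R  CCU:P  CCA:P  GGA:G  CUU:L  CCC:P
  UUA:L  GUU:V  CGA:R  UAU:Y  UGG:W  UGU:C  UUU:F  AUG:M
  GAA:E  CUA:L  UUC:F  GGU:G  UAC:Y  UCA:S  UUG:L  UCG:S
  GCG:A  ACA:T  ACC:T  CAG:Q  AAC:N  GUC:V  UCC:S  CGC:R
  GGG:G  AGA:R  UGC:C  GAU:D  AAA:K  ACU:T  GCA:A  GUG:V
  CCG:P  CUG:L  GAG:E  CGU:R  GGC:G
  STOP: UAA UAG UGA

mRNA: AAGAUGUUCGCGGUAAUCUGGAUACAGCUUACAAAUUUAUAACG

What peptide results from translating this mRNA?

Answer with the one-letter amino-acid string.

start AUG at pos 3
pos 3: AUG -> M; peptide=M
pos 6: UUC -> F; peptide=MF
pos 9: GCG -> A; peptide=MFA
pos 12: GUA -> V; peptide=MFAV
pos 15: AUC -> I; peptide=MFAVI
pos 18: UGG -> W; peptide=MFAVIW
pos 21: AUA -> I; peptide=MFAVIWI
pos 24: CAG -> Q; peptide=MFAVIWIQ
pos 27: CUU -> L; peptide=MFAVIWIQL
pos 30: ACA -> T; peptide=MFAVIWIQLT
pos 33: AAU -> N; peptide=MFAVIWIQLTN
pos 36: UUA -> L; peptide=MFAVIWIQLTNL
pos 39: UAA -> STOP

Answer: MFAVIWIQLTNL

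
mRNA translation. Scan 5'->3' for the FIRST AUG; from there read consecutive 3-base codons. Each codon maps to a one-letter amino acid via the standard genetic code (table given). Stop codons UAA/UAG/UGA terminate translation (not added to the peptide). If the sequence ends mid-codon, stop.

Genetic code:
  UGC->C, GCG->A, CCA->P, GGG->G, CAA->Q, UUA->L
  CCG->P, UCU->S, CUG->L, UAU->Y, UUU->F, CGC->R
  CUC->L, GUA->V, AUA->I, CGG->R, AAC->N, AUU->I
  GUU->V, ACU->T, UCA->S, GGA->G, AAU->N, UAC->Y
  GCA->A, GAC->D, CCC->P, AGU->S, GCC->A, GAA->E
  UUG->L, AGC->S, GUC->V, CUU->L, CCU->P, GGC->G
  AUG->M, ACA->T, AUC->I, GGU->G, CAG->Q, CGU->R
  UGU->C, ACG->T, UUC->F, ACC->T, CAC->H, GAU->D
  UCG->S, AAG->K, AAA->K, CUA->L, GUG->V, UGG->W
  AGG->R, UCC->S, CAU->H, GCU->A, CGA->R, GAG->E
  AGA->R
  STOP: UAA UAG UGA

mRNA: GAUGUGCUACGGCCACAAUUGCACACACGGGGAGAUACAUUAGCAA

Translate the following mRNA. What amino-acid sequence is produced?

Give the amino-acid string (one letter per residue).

start AUG at pos 1
pos 1: AUG -> M; peptide=M
pos 4: UGC -> C; peptide=MC
pos 7: UAC -> Y; peptide=MCY
pos 10: GGC -> G; peptide=MCYG
pos 13: CAC -> H; peptide=MCYGH
pos 16: AAU -> N; peptide=MCYGHN
pos 19: UGC -> C; peptide=MCYGHNC
pos 22: ACA -> T; peptide=MCYGHNCT
pos 25: CAC -> H; peptide=MCYGHNCTH
pos 28: GGG -> G; peptide=MCYGHNCTHG
pos 31: GAG -> E; peptide=MCYGHNCTHGE
pos 34: AUA -> I; peptide=MCYGHNCTHGEI
pos 37: CAU -> H; peptide=MCYGHNCTHGEIH
pos 40: UAG -> STOP

Answer: MCYGHNCTHGEIH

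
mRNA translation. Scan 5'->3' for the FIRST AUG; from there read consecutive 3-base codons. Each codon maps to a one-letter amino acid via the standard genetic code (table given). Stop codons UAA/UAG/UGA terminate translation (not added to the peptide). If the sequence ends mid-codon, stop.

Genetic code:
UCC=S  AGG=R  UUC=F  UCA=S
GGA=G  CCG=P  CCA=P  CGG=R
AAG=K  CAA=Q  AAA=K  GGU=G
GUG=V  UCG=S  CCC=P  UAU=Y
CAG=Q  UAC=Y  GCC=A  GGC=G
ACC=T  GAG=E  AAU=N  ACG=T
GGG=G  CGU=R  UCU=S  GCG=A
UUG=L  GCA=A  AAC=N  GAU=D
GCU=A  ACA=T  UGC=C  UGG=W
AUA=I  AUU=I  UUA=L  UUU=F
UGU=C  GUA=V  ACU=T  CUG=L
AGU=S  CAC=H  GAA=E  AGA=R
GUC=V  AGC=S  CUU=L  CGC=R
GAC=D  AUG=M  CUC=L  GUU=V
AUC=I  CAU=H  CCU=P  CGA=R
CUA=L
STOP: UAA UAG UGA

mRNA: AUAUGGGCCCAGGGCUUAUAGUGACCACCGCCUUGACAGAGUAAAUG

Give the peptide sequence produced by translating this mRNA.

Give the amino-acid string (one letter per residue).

start AUG at pos 2
pos 2: AUG -> M; peptide=M
pos 5: GGC -> G; peptide=MG
pos 8: CCA -> P; peptide=MGP
pos 11: GGG -> G; peptide=MGPG
pos 14: CUU -> L; peptide=MGPGL
pos 17: AUA -> I; peptide=MGPGLI
pos 20: GUG -> V; peptide=MGPGLIV
pos 23: ACC -> T; peptide=MGPGLIVT
pos 26: ACC -> T; peptide=MGPGLIVTT
pos 29: GCC -> A; peptide=MGPGLIVTTA
pos 32: UUG -> L; peptide=MGPGLIVTTAL
pos 35: ACA -> T; peptide=MGPGLIVTTALT
pos 38: GAG -> E; peptide=MGPGLIVTTALTE
pos 41: UAA -> STOP

Answer: MGPGLIVTTALTE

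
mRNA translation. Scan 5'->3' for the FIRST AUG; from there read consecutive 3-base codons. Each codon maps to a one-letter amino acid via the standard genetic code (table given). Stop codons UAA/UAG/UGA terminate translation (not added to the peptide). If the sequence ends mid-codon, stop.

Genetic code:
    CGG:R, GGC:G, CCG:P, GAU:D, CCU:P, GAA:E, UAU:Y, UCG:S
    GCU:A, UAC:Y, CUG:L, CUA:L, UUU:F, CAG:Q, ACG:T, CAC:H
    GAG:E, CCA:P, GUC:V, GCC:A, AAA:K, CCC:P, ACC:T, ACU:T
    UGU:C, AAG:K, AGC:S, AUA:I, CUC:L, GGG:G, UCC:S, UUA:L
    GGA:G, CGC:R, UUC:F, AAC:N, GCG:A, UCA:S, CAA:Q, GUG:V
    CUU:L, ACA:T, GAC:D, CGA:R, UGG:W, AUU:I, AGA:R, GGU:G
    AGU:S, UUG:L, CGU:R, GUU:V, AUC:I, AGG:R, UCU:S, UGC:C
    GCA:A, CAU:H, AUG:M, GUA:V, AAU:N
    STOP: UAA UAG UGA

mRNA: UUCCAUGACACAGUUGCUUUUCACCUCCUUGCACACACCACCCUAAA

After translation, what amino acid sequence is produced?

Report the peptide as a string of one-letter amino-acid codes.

Answer: MTQLLFTSLHTPP

Derivation:
start AUG at pos 4
pos 4: AUG -> M; peptide=M
pos 7: ACA -> T; peptide=MT
pos 10: CAG -> Q; peptide=MTQ
pos 13: UUG -> L; peptide=MTQL
pos 16: CUU -> L; peptide=MTQLL
pos 19: UUC -> F; peptide=MTQLLF
pos 22: ACC -> T; peptide=MTQLLFT
pos 25: UCC -> S; peptide=MTQLLFTS
pos 28: UUG -> L; peptide=MTQLLFTSL
pos 31: CAC -> H; peptide=MTQLLFTSLH
pos 34: ACA -> T; peptide=MTQLLFTSLHT
pos 37: CCA -> P; peptide=MTQLLFTSLHTP
pos 40: CCC -> P; peptide=MTQLLFTSLHTPP
pos 43: UAA -> STOP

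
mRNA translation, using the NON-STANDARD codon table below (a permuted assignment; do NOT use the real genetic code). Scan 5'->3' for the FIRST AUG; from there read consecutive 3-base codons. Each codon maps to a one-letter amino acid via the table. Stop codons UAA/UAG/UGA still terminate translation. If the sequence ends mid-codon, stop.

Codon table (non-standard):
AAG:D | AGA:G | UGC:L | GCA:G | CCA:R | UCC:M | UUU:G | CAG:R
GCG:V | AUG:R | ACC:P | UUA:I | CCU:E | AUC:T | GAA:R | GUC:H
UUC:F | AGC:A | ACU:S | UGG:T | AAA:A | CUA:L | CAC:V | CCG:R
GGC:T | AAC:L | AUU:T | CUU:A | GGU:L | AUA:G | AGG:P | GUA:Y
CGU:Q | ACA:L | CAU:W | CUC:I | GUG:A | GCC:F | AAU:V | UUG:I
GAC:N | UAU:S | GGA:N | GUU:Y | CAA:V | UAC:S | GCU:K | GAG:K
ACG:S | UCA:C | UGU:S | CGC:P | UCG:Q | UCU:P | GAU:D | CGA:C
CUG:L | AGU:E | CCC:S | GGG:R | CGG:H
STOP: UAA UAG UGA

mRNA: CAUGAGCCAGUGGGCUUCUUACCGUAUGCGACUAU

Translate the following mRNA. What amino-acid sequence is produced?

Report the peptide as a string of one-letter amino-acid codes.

Answer: RARTKPSQRCL

Derivation:
start AUG at pos 1
pos 1: AUG -> R; peptide=R
pos 4: AGC -> A; peptide=RA
pos 7: CAG -> R; peptide=RAR
pos 10: UGG -> T; peptide=RART
pos 13: GCU -> K; peptide=RARTK
pos 16: UCU -> P; peptide=RARTKP
pos 19: UAC -> S; peptide=RARTKPS
pos 22: CGU -> Q; peptide=RARTKPSQ
pos 25: AUG -> R; peptide=RARTKPSQR
pos 28: CGA -> C; peptide=RARTKPSQRC
pos 31: CUA -> L; peptide=RARTKPSQRCL
pos 34: only 1 nt remain (<3), stop (end of mRNA)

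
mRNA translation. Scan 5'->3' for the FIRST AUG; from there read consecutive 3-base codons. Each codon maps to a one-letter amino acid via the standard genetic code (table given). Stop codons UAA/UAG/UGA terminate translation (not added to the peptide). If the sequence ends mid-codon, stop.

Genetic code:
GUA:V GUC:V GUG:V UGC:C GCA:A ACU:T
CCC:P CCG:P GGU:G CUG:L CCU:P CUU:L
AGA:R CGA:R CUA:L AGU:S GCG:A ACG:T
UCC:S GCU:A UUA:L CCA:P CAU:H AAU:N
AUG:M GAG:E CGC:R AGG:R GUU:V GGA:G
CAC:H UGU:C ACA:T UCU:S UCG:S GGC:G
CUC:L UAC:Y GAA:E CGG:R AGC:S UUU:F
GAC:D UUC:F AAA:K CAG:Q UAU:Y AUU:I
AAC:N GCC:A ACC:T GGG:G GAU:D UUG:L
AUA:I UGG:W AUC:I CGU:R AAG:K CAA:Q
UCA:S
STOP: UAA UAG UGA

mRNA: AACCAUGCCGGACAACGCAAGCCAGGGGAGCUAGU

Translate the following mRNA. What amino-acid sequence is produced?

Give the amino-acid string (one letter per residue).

start AUG at pos 4
pos 4: AUG -> M; peptide=M
pos 7: CCG -> P; peptide=MP
pos 10: GAC -> D; peptide=MPD
pos 13: AAC -> N; peptide=MPDN
pos 16: GCA -> A; peptide=MPDNA
pos 19: AGC -> S; peptide=MPDNAS
pos 22: CAG -> Q; peptide=MPDNASQ
pos 25: GGG -> G; peptide=MPDNASQG
pos 28: AGC -> S; peptide=MPDNASQGS
pos 31: UAG -> STOP

Answer: MPDNASQGS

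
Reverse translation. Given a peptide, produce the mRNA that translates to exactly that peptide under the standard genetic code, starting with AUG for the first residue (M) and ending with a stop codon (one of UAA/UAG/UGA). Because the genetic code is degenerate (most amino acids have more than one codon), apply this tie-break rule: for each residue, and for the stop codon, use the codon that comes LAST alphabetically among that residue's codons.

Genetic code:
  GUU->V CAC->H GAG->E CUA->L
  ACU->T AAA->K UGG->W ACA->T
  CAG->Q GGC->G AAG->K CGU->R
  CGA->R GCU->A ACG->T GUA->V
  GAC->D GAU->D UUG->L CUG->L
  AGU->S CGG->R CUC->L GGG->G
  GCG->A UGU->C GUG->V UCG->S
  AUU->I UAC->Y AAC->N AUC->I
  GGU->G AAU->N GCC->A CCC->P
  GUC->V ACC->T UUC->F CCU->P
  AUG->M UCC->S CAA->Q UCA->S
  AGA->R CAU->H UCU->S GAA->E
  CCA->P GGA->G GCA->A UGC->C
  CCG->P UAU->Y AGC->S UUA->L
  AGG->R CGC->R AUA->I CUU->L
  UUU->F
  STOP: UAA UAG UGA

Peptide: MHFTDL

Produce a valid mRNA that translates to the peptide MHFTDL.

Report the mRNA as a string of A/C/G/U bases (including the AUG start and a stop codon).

Answer: mRNA: AUGCAUUUUACUGAUUUGUGA

Derivation:
residue 1: M -> AUG (start codon)
residue 2: H codons sorted = CAC,CAU -> pick last = CAU
residue 3: F codons sorted = UUC,UUU -> pick last = UUU
residue 4: T codons sorted = ACA,ACC,ACG,ACU -> pick last = ACU
residue 5: D codons sorted = GAC,GAU -> pick last = GAU
residue 6: L codons sorted = CUA,CUC,CUG,CUU,UUA,UUG -> pick last = UUG
terminator: stop codons sorted = UAA,UAG,UGA -> pick last = UGA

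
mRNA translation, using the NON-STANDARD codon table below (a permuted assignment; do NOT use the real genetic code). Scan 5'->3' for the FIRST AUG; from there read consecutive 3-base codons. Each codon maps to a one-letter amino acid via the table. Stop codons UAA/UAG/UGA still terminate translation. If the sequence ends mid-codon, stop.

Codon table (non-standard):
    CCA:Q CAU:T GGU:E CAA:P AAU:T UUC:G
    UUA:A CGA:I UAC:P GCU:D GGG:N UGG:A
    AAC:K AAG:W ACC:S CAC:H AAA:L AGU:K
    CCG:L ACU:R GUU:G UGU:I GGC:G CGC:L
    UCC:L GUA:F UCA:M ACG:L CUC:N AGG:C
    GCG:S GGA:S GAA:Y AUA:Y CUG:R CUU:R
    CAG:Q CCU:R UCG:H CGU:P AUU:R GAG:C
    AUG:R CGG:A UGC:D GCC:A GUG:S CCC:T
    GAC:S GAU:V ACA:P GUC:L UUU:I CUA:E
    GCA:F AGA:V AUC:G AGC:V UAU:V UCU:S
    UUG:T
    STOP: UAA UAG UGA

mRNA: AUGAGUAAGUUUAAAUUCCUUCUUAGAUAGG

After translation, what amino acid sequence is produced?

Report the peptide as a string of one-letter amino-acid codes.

start AUG at pos 0
pos 0: AUG -> R; peptide=R
pos 3: AGU -> K; peptide=RK
pos 6: AAG -> W; peptide=RKW
pos 9: UUU -> I; peptide=RKWI
pos 12: AAA -> L; peptide=RKWIL
pos 15: UUC -> G; peptide=RKWILG
pos 18: CUU -> R; peptide=RKWILGR
pos 21: CUU -> R; peptide=RKWILGRR
pos 24: AGA -> V; peptide=RKWILGRRV
pos 27: UAG -> STOP

Answer: RKWILGRRV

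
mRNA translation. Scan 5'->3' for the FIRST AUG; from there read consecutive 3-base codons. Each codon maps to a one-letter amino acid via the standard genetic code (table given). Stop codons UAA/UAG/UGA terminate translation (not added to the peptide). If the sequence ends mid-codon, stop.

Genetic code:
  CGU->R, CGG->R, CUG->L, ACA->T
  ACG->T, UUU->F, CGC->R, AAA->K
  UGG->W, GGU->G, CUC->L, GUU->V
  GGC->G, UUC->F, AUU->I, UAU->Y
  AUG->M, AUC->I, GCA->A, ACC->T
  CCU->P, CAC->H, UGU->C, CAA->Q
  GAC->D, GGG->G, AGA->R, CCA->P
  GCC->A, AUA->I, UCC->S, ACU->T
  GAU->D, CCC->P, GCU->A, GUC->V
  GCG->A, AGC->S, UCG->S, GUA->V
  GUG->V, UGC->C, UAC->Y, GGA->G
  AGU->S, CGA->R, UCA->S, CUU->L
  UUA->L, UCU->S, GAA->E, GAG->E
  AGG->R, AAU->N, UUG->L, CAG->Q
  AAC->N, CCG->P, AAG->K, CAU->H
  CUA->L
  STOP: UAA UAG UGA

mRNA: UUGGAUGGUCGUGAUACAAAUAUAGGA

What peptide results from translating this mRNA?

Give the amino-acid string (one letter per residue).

Answer: MVVIQI

Derivation:
start AUG at pos 4
pos 4: AUG -> M; peptide=M
pos 7: GUC -> V; peptide=MV
pos 10: GUG -> V; peptide=MVV
pos 13: AUA -> I; peptide=MVVI
pos 16: CAA -> Q; peptide=MVVIQ
pos 19: AUA -> I; peptide=MVVIQI
pos 22: UAG -> STOP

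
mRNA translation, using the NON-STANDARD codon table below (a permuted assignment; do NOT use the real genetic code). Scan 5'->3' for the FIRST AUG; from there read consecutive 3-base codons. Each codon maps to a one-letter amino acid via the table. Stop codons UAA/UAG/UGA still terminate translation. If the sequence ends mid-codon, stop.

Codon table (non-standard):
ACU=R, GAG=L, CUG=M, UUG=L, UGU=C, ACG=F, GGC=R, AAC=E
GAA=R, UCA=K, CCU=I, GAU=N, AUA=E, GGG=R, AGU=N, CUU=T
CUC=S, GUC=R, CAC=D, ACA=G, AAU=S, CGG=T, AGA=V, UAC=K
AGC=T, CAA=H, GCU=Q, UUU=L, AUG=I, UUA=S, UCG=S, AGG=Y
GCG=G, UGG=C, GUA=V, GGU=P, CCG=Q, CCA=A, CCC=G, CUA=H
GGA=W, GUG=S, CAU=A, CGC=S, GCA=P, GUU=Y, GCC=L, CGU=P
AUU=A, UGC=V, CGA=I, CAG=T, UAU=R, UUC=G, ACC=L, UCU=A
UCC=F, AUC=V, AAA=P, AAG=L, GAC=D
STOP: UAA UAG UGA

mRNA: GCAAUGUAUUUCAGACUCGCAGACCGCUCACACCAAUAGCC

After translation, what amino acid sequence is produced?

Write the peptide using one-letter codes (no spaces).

start AUG at pos 3
pos 3: AUG -> I; peptide=I
pos 6: UAU -> R; peptide=IR
pos 9: UUC -> G; peptide=IRG
pos 12: AGA -> V; peptide=IRGV
pos 15: CUC -> S; peptide=IRGVS
pos 18: GCA -> P; peptide=IRGVSP
pos 21: GAC -> D; peptide=IRGVSPD
pos 24: CGC -> S; peptide=IRGVSPDS
pos 27: UCA -> K; peptide=IRGVSPDSK
pos 30: CAC -> D; peptide=IRGVSPDSKD
pos 33: CAA -> H; peptide=IRGVSPDSKDH
pos 36: UAG -> STOP

Answer: IRGVSPDSKDH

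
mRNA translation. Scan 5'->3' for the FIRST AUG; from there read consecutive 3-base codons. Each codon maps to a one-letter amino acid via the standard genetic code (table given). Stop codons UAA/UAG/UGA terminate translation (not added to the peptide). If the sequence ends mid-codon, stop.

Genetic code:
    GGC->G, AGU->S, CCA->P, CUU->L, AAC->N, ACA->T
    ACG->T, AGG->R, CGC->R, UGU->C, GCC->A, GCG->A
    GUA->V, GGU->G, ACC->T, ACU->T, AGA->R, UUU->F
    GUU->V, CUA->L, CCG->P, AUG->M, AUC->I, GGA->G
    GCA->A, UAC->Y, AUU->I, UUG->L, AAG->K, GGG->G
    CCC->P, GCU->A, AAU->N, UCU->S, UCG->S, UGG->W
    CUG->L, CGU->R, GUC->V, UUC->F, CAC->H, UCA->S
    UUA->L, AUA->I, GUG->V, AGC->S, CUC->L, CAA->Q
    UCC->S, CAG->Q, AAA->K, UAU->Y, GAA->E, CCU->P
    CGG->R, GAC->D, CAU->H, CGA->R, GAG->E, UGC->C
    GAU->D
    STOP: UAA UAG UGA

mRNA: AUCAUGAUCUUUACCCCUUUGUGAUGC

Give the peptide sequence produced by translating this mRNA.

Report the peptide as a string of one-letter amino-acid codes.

start AUG at pos 3
pos 3: AUG -> M; peptide=M
pos 6: AUC -> I; peptide=MI
pos 9: UUU -> F; peptide=MIF
pos 12: ACC -> T; peptide=MIFT
pos 15: CCU -> P; peptide=MIFTP
pos 18: UUG -> L; peptide=MIFTPL
pos 21: UGA -> STOP

Answer: MIFTPL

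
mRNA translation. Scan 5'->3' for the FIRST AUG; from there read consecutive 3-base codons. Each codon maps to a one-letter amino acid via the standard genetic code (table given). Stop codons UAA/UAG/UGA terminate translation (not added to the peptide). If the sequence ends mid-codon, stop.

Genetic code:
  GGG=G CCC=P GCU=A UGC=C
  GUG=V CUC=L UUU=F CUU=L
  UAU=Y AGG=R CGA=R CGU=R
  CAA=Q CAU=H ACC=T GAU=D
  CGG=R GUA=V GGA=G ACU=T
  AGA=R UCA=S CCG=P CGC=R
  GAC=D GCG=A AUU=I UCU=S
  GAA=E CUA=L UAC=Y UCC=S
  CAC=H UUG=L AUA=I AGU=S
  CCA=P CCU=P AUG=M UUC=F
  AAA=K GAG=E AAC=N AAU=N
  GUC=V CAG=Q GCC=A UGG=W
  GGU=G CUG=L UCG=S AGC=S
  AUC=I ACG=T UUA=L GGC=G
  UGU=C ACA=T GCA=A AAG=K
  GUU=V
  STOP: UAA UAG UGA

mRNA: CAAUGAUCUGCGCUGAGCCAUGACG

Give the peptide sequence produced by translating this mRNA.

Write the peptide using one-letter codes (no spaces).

Answer: MICAEP

Derivation:
start AUG at pos 2
pos 2: AUG -> M; peptide=M
pos 5: AUC -> I; peptide=MI
pos 8: UGC -> C; peptide=MIC
pos 11: GCU -> A; peptide=MICA
pos 14: GAG -> E; peptide=MICAE
pos 17: CCA -> P; peptide=MICAEP
pos 20: UGA -> STOP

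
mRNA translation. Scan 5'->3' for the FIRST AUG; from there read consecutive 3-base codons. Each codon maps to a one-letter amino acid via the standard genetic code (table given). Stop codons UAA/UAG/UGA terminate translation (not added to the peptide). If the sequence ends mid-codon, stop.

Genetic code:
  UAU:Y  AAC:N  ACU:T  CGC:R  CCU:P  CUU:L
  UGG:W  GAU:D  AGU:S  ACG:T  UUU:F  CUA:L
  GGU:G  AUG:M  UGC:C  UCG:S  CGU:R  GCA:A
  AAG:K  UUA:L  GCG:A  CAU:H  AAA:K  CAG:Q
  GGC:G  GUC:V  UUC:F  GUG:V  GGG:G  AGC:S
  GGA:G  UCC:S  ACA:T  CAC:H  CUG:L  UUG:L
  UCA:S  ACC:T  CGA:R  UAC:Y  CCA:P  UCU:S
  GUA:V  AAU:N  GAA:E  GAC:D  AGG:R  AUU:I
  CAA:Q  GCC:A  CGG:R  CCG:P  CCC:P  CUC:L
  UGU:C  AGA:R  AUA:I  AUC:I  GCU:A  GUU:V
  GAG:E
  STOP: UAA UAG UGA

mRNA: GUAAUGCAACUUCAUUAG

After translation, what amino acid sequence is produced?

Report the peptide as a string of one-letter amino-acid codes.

start AUG at pos 3
pos 3: AUG -> M; peptide=M
pos 6: CAA -> Q; peptide=MQ
pos 9: CUU -> L; peptide=MQL
pos 12: CAU -> H; peptide=MQLH
pos 15: UAG -> STOP

Answer: MQLH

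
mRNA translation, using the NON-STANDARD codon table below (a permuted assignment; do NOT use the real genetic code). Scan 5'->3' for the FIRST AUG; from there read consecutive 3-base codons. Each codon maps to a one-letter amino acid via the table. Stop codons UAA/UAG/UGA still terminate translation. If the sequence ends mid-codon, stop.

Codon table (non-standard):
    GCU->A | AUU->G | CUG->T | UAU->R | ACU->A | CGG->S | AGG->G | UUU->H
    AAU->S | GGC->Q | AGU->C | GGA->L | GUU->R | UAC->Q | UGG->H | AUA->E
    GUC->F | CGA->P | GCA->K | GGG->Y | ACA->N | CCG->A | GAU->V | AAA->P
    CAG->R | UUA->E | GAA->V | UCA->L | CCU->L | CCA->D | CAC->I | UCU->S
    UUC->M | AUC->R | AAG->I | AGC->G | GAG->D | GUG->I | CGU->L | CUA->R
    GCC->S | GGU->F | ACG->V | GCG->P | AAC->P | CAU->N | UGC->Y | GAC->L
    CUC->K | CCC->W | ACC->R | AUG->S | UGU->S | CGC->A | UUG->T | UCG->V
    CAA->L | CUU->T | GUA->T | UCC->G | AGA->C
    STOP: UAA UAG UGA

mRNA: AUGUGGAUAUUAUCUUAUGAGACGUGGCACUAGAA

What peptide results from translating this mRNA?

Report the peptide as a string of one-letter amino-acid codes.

Answer: SHEESRDVHI

Derivation:
start AUG at pos 0
pos 0: AUG -> S; peptide=S
pos 3: UGG -> H; peptide=SH
pos 6: AUA -> E; peptide=SHE
pos 9: UUA -> E; peptide=SHEE
pos 12: UCU -> S; peptide=SHEES
pos 15: UAU -> R; peptide=SHEESR
pos 18: GAG -> D; peptide=SHEESRD
pos 21: ACG -> V; peptide=SHEESRDV
pos 24: UGG -> H; peptide=SHEESRDVH
pos 27: CAC -> I; peptide=SHEESRDVHI
pos 30: UAG -> STOP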